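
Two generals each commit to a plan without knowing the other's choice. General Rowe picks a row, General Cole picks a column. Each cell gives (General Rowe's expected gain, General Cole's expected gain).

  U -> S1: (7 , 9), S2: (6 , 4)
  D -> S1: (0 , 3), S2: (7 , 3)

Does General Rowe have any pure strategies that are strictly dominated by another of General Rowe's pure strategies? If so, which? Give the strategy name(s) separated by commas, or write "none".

none

Nothing dominates U: D at S1 (7>0).
D is not dominated — it holds its own against U at S2 (7>6).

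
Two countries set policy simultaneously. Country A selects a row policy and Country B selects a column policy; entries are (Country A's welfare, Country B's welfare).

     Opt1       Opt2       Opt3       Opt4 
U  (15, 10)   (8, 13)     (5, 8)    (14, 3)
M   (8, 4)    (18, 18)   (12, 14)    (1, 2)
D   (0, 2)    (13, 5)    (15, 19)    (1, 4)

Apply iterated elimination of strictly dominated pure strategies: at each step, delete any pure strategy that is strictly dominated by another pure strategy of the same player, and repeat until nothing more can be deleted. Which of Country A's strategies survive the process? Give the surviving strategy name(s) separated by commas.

M, D

Country B's strategy Opt1 is strictly dominated by Opt2 (U: 13>10, M: 18>4, D: 5>2) and is removed.
Country B's strategy Opt4 is strictly dominated by Opt2 (U: 13>3, M: 18>2, D: 5>4) and is removed.
Country A's strategy U is strictly dominated by M (Opt2: 18>8, Opt3: 12>5) and is removed.
Among the remaining strategies, none is strictly dominated by another pure strategy of the same player, so the elimination stops.
Surviving strategies — Country A: {M, D}; Country B: {Opt2, Opt3}.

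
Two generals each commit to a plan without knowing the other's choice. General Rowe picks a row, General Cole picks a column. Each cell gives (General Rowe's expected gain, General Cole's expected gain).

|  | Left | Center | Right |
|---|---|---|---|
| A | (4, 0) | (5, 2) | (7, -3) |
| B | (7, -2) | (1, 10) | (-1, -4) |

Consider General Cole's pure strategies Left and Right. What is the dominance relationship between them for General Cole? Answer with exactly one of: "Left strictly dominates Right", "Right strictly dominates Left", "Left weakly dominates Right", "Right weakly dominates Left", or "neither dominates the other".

Compare Left to Right across each choice by General Rowe: A: 0>-3, B: -2>-4.
Every comparison favours Left, so Left strictly dominates Right.

Left strictly dominates Right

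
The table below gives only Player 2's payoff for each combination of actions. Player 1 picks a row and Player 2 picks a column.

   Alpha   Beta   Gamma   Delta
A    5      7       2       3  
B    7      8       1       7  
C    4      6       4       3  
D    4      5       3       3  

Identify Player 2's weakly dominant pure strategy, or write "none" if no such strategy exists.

Beta

Beta vs Alpha: A: 7>5, B: 8>7, C: 6>4, D: 5>4.
Beta vs Gamma: A: 7>2, B: 8>1, C: 6>4, D: 5>3.
Beta vs Delta: A: 7>3, B: 8>7, C: 6>3, D: 5>3.
Beta is at least as good as every other strategy against every opponent action, so it is weakly dominant.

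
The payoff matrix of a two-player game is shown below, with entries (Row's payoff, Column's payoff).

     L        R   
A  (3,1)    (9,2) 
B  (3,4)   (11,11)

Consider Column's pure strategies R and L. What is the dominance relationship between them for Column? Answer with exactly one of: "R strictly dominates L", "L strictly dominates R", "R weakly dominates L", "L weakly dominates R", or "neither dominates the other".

R's payoffs vs L's, by Row's action — A: 2>1, B: 11>4.
R gives a strictly higher payoff against each choice by Row, so R strictly dominates L.

R strictly dominates L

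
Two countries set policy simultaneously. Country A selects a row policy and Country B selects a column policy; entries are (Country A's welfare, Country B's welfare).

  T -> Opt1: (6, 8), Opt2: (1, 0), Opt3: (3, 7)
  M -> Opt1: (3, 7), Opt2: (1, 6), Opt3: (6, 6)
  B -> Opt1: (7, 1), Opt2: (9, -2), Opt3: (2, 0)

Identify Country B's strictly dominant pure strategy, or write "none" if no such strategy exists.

Opt1

Opt1 vs Opt2: T: 8>0, M: 7>6, B: 1>-2.
Opt1 vs Opt3: T: 8>7, M: 7>6, B: 1>0.
Opt1 strictly beats every other strategy against every opponent action, so it is strictly dominant.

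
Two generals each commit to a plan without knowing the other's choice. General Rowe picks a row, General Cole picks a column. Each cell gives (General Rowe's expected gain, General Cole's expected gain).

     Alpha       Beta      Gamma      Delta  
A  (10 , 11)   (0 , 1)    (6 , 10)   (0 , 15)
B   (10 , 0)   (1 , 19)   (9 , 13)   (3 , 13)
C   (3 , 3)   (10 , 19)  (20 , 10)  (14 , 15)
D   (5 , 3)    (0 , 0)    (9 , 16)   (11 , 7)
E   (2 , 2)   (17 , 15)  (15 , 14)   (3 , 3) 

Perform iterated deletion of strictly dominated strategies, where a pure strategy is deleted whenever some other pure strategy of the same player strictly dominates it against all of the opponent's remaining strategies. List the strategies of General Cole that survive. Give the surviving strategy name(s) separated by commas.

Beta

General Cole's strategy Alpha is strictly dominated by Delta (A: 15>11, B: 13>0, C: 15>3, D: 7>3, E: 3>2) and is removed.
For General Rowe, B strictly dominates A on the remaining columns (Beta: 1>0, Gamma: 9>6, Delta: 3>0); eliminate A.
General Rowe's strategy B is strictly dominated by C (Beta: 10>1, Gamma: 20>9, Delta: 14>3) and is removed.
For General Rowe, C strictly dominates D on the remaining columns (Beta: 10>0, Gamma: 20>9, Delta: 14>11); eliminate D.
General Cole's strategy Gamma is strictly dominated by Beta (C: 19>10, E: 15>14) and is removed.
For General Cole, Beta strictly dominates Delta on the remaining rows (C: 19>15, E: 15>3); eliminate Delta.
Row C is eliminated: E beats it against every remaining column (Beta: 17>10).
Among the remaining strategies, none is strictly dominated by another pure strategy of the same player, so the elimination stops.
Surviving strategies — General Rowe: {E}; General Cole: {Beta}.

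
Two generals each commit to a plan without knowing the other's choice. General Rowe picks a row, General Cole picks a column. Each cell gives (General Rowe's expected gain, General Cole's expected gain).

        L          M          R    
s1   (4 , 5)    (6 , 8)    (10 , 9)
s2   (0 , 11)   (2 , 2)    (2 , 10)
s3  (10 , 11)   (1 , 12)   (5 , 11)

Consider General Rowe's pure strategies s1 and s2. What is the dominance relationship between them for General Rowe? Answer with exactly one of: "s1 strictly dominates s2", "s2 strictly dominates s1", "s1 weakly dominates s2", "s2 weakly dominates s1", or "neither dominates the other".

s1 strictly dominates s2

s1's payoffs vs s2's, by General Cole's action — L: 4>0, M: 6>2, R: 10>2.
s1 gives a strictly higher payoff against each opponent action, so s1 strictly dominates s2.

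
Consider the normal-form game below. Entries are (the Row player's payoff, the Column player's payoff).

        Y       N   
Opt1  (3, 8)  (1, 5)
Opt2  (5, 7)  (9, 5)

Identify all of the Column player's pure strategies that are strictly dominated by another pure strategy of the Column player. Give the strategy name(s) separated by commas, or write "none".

N

Y is not dominated — it holds its own against N at Opt1 (8>5).
N: dominated, since Y does at least as well everywhere (Opt1: 8>5, Opt2: 7>5).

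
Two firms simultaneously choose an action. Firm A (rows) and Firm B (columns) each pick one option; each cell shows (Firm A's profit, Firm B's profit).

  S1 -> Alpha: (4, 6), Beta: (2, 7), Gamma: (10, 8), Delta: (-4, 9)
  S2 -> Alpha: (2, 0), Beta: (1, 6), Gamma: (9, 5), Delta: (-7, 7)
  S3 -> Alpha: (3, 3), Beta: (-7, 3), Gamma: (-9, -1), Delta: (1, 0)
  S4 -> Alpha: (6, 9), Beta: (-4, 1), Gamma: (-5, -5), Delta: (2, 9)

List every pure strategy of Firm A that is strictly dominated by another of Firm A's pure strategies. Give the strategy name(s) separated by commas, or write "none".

S2, S3

S1: no other strategy beats it everywhere (S2 at Alpha (4>2); S3 at Alpha (4>3); S4 at Beta (2>-4)).
S1 strictly dominates S2 — Alpha: 4>2, Beta: 2>1, Gamma: 10>9, Delta: -4>-7.
S4 strictly dominates S3 — Alpha: 6>3, Beta: -4>-7, Gamma: -5>-9, Delta: 2>1.
S4: no other strategy beats it everywhere (S1 at Alpha (6>4); S2 at Alpha (6>2); S3 at Alpha (6>3)).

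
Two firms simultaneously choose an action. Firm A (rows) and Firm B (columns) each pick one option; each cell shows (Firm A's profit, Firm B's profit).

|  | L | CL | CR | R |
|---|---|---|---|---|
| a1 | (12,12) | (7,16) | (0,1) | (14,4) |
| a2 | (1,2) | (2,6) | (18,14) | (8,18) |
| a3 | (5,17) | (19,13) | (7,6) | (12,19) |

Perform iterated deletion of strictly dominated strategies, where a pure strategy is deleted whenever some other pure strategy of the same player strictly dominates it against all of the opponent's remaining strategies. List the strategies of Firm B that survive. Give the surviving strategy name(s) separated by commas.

Firm B's strategy CR is strictly dominated by R (a1: 4>1, a2: 18>14, a3: 19>6) and is removed.
For Firm A, a1 strictly dominates a2 on the remaining columns (L: 12>1, CL: 7>2, R: 14>8); eliminate a2.
Among the remaining strategies, none is strictly dominated by another pure strategy of the same player, so the elimination stops.
Surviving strategies — Firm A: {a1, a3}; Firm B: {L, CL, R}.

L, CL, R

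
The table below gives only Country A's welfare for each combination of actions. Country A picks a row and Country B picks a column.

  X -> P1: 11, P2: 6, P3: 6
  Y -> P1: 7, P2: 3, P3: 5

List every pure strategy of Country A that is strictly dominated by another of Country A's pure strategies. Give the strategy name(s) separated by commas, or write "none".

Y

X: no other strategy beats it everywhere (Y at P1 (11>7)).
X strictly dominates Y — P1: 11>7, P2: 6>3, P3: 6>5.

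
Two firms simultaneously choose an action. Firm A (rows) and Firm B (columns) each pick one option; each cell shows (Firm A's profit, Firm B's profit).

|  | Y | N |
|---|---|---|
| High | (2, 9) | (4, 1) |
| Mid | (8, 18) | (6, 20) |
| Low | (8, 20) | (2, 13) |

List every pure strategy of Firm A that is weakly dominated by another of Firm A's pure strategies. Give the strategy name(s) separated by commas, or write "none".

High, Low

Mid weakly dominates High — Y: 8>2, N: 6>4.
Mid is not dominated — it holds its own against High at Y (8>2); Low at N (6>2).
Mid weakly dominates Low — Y: 8=8, N: 6>2.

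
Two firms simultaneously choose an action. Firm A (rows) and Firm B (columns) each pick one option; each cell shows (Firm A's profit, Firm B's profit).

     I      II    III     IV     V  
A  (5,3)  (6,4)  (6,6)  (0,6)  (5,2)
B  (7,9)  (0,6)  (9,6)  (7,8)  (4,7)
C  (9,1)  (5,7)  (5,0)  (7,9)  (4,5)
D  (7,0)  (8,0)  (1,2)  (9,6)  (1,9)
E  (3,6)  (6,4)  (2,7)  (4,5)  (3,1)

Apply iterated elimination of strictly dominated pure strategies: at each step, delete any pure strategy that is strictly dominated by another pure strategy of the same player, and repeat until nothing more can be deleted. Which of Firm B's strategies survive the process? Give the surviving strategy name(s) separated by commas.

Column II is eliminated: IV beats it against every remaining row (A: 6>4, B: 8>6, C: 9>7, D: 6>0, E: 5>4).
Firm A's strategy E is strictly dominated by B (I: 7>3, III: 9>2, IV: 7>4, V: 4>3) and is removed.
Among the remaining strategies, none is strictly dominated by another pure strategy of the same player, so the elimination stops.
Surviving strategies — Firm A: {A, B, C, D}; Firm B: {I, III, IV, V}.

I, III, IV, V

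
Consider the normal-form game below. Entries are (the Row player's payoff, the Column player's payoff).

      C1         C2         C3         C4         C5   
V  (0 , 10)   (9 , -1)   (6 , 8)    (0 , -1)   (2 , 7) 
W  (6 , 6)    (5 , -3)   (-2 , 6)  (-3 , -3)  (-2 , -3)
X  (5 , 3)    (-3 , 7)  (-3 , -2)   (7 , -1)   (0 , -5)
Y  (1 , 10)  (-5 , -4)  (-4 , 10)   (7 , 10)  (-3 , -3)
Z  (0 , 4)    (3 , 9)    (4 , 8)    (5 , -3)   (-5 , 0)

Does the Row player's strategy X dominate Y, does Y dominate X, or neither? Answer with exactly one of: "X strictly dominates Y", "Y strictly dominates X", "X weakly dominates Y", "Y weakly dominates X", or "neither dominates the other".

X weakly dominates Y

X's payoffs vs Y's, by the Column player's action — C1: 5>1, C2: -3>-5, C3: -3>-4, C4: 7=7, C5: 0>-3.
X is at least as good everywhere and strictly better somewhere (tied only at C4), so X weakly but not strictly dominates Y.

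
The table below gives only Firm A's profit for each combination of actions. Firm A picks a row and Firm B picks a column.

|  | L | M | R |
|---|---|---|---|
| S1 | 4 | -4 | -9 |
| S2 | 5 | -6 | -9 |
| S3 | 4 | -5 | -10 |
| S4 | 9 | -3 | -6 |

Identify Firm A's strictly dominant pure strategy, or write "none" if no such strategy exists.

S4 vs S1: L: 9>4, M: -3>-4, R: -6>-9.
S4 vs S2: L: 9>5, M: -3>-6, R: -6>-9.
S4 vs S3: L: 9>4, M: -3>-5, R: -6>-10.
S4 strictly beats every other strategy against every opponent action, so it is strictly dominant.

S4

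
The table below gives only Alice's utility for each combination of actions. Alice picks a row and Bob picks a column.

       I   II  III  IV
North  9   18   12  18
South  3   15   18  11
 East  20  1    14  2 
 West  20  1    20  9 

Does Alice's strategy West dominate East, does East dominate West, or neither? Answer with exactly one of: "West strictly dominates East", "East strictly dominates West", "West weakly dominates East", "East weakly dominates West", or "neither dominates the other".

West weakly dominates East

West's payoffs vs East's, by Bob's action — I: 20=20, II: 1=1, III: 20>14, IV: 9>2.
West is at least as good everywhere and strictly better somewhere (tied only at I, II), so West weakly but not strictly dominates East.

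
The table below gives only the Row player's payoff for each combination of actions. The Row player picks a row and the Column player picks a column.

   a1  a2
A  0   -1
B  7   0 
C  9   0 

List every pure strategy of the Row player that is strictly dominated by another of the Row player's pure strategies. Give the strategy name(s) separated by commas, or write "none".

A is strictly dominated by B (a1: 7>0, a2: 0>-1).
B is not dominated — it holds its own against A at a1 (7>0); C at a2 (0=0).
C: no other strategy beats it everywhere (A at a1 (9>0); B at a1 (9>7)).

A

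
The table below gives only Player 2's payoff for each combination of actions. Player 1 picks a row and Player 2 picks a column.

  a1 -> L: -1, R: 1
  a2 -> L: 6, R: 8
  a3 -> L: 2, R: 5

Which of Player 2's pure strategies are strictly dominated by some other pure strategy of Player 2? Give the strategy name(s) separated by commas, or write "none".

L

L: dominated, since R does at least as well everywhere (a1: 1>-1, a2: 8>6, a3: 5>2).
Nothing dominates R: L at a1 (1>-1).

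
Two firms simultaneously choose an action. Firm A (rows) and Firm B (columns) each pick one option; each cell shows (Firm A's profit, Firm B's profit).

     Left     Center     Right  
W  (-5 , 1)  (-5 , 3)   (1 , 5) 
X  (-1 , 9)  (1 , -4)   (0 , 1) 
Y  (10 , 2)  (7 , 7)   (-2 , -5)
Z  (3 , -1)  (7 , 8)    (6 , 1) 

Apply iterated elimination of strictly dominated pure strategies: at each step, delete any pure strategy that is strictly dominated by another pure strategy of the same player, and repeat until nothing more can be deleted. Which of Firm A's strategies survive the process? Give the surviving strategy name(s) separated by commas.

Firm A's strategy W is strictly dominated by Z (Left: 3>-5, Center: 7>-5, Right: 6>1) and is removed.
For Firm A, Z strictly dominates X on the remaining columns (Left: 3>-1, Center: 7>1, Right: 6>0); eliminate X.
Column Left is eliminated: Center beats it against every remaining row (Y: 7>2, Z: 8>-1).
Column Right is eliminated: Center beats it against every remaining row (Y: 7>-5, Z: 8>1).
Among the remaining strategies, none is strictly dominated by another pure strategy of the same player, so the elimination stops.
Surviving strategies — Firm A: {Y, Z}; Firm B: {Center}.

Y, Z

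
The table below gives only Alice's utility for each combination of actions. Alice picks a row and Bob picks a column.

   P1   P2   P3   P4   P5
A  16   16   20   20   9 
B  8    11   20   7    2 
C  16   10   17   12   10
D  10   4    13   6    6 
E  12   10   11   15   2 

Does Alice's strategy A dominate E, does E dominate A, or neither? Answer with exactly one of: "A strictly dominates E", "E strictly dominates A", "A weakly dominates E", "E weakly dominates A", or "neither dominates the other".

A strictly dominates E

A's payoffs vs E's, by Bob's action — P1: 16>12, P2: 16>10, P3: 20>11, P4: 20>15, P5: 9>2.
A gives a strictly higher payoff against each opponent action, so A strictly dominates E.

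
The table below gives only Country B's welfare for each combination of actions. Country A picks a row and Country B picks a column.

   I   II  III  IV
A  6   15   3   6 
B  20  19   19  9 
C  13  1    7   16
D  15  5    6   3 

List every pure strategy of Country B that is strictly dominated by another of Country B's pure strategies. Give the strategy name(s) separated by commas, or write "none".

Nothing dominates I: II at B (20>19); III at A (6>3); IV at A (6=6).
Nothing dominates II: I at A (15>6); III at A (15>3); IV at A (15>6).
III: dominated, since I does at least as well everywhere (A: 6>3, B: 20>19, C: 13>7, D: 15>6).
Nothing dominates IV: I at A (6=6); II at C (16>1); III at A (6>3).

III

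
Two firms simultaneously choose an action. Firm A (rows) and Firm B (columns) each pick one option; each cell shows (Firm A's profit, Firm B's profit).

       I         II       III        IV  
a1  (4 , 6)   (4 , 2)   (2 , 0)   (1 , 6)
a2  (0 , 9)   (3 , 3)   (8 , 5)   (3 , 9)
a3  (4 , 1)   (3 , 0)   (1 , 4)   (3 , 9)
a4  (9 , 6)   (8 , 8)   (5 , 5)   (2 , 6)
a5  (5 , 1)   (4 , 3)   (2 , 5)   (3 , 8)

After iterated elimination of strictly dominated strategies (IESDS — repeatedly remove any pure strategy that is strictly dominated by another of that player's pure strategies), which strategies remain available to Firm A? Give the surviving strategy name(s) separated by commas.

a2, a3, a4, a5

Row a1 is eliminated: a4 beats it against every remaining column (I: 9>4, II: 8>4, III: 5>2, IV: 2>1).
For Firm B, IV strictly dominates III on the remaining rows (a2: 9>5, a3: 9>4, a4: 6>5, a5: 8>5); eliminate III.
Among the remaining strategies, none is strictly dominated by another pure strategy of the same player, so the elimination stops.
Surviving strategies — Firm A: {a2, a3, a4, a5}; Firm B: {I, II, IV}.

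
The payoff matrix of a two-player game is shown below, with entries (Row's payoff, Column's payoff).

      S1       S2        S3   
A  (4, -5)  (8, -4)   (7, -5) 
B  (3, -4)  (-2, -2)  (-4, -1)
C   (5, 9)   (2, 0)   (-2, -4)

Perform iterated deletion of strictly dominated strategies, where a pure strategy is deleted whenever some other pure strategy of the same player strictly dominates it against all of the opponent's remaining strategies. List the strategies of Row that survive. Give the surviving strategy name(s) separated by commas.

A, C

Row B is eliminated: A beats it against every remaining column (S1: 4>3, S2: 8>-2, S3: 7>-4).
Column S3 is eliminated: S2 beats it against every remaining row (A: -4>-5, C: 0>-4).
Among the remaining strategies, none is strictly dominated by another pure strategy of the same player, so the elimination stops.
Surviving strategies — Row: {A, C}; Column: {S1, S2}.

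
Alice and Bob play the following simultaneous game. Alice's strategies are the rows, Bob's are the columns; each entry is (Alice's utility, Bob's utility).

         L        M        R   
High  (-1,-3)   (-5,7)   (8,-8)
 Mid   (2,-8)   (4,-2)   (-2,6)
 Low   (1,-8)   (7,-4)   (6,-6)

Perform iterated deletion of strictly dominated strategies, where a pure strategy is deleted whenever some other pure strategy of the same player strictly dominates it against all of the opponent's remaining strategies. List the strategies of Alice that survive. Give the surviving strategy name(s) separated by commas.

Bob's strategy L is strictly dominated by M (High: 7>-3, Mid: -2>-8, Low: -4>-8) and is removed.
For Alice, Low strictly dominates Mid on the remaining columns (M: 7>4, R: 6>-2); eliminate Mid.
Bob's strategy R is strictly dominated by M (High: 7>-8, Low: -4>-6) and is removed.
Alice's strategy High is strictly dominated by Low (M: 7>-5) and is removed.
Among the remaining strategies, none is strictly dominated by another pure strategy of the same player, so the elimination stops.
Surviving strategies — Alice: {Low}; Bob: {M}.

Low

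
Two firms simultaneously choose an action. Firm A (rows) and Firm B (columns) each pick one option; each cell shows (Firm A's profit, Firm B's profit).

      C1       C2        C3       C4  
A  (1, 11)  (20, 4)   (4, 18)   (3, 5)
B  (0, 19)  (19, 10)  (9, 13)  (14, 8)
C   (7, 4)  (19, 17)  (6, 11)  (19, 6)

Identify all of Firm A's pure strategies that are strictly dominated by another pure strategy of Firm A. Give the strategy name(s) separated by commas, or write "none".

A: no other strategy beats it everywhere (B at C1 (1>0); C at C2 (20>19)).
B is not dominated — it holds its own against A at C3 (9>4); C at C2 (19=19).
C is not dominated — it holds its own against A at C1 (7>1); B at C1 (7>0).

none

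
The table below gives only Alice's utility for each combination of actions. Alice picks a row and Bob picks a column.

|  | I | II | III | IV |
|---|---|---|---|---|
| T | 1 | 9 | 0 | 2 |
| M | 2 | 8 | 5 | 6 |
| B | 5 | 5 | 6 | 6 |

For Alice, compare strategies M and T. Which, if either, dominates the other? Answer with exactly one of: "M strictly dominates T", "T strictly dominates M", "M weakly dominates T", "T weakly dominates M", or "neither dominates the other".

M's payoffs vs T's, by Bob's action — I: 2>1, II: 8<9, III: 5>0, IV: 6>2.
M does better at I, III, IV but worse at II; neither strategy dominates the other.

neither dominates the other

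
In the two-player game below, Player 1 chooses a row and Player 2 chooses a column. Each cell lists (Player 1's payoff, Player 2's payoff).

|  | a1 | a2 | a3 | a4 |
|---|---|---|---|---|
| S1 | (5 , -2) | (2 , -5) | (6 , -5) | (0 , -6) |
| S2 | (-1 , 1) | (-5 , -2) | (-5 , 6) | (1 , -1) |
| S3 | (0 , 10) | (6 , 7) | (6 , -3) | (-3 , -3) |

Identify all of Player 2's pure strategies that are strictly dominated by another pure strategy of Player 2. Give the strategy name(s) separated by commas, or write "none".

Nothing dominates a1: a2 at S1 (-2>-5); a3 at S1 (-2>-5); a4 at S1 (-2>-6).
a2: dominated, since a1 does at least as well everywhere (S1: -2>-5, S2: 1>-2, S3: 10>7).
a3: no other strategy beats it everywhere (a1 at S2 (6>1); a2 at S1 (-5=-5); a4 at S1 (-5>-6)).
a4: dominated, since a1 does at least as well everywhere (S1: -2>-6, S2: 1>-1, S3: 10>-3).

a2, a4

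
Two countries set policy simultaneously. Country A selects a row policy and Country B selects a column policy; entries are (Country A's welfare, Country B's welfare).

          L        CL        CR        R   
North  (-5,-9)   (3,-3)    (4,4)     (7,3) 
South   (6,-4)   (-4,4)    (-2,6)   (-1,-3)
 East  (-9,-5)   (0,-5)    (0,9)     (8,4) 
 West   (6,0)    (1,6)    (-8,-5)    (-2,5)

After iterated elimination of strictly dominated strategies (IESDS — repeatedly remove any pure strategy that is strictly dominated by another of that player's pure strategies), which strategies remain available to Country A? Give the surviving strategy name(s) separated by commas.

For Country B, R strictly dominates L on the remaining rows (North: 3>-9, South: -3>-4, East: 4>-5, West: 5>0); eliminate L.
For Country A, North strictly dominates South on the remaining columns (CL: 3>-4, CR: 4>-2, R: 7>-1); eliminate South.
Country A's strategy West is strictly dominated by North (CL: 3>1, CR: 4>-8, R: 7>-2) and is removed.
For Country B, CR strictly dominates CL on the remaining rows (North: 4>-3, East: 9>-5); eliminate CL.
For Country B, CR strictly dominates R on the remaining rows (North: 4>3, East: 9>4); eliminate R.
Country A's strategy East is strictly dominated by North (CR: 4>0) and is removed.
Among the remaining strategies, none is strictly dominated by another pure strategy of the same player, so the elimination stops.
Surviving strategies — Country A: {North}; Country B: {CR}.

North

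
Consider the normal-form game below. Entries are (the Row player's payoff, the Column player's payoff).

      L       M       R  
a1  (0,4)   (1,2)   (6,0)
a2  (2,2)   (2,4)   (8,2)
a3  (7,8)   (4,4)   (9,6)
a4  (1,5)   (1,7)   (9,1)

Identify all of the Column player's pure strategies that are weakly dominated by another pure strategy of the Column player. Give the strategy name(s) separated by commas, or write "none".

L is not dominated — it holds its own against M at a1 (4>2); R at a1 (4>0).
M is not dominated — it holds its own against L at a2 (4>2); R at a1 (2>0).
R: dominated, since L does at least as well everywhere (a1: 4>0, a2: 2=2, a3: 8>6, a4: 5>1).

R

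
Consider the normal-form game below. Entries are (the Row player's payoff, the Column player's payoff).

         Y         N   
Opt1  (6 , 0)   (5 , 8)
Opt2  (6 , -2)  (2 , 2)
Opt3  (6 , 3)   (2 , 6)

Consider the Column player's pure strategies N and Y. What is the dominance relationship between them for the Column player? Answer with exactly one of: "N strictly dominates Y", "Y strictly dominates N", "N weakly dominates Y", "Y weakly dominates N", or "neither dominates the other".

N strictly dominates Y

N's payoffs vs Y's, by the Row player's action — Opt1: 8>0, Opt2: 2>-2, Opt3: 6>3.
N gives a strictly higher payoff against every action of the Row player, so N strictly dominates Y.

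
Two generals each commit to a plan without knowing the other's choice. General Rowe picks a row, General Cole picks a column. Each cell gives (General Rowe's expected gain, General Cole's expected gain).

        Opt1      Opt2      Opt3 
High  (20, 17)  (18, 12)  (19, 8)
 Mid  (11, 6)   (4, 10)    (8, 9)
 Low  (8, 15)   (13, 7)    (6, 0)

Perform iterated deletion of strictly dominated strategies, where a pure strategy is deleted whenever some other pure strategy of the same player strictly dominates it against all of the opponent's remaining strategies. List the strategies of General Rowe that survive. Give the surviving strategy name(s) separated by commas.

High

Row Mid is eliminated: High beats it against every remaining column (Opt1: 20>11, Opt2: 18>4, Opt3: 19>8).
Row Low is eliminated: High beats it against every remaining column (Opt1: 20>8, Opt2: 18>13, Opt3: 19>6).
For General Cole, Opt1 strictly dominates Opt2 on the remaining rows (High: 17>12); eliminate Opt2.
For General Cole, Opt1 strictly dominates Opt3 on the remaining rows (High: 17>8); eliminate Opt3.
Among the remaining strategies, none is strictly dominated by another pure strategy of the same player, so the elimination stops.
Surviving strategies — General Rowe: {High}; General Cole: {Opt1}.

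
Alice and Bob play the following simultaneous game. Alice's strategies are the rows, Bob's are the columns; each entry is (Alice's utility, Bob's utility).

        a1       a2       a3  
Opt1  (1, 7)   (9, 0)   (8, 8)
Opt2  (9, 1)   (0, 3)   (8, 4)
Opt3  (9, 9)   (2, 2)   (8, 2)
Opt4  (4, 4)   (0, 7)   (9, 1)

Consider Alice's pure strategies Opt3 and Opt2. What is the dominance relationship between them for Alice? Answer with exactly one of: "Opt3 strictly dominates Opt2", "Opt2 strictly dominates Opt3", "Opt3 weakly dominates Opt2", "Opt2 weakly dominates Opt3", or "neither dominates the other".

Compare Opt3 to Opt2 across each choice by Bob: a1: 9=9, a2: 2>0, a3: 8=8.
Opt3 is at least as good everywhere and strictly better somewhere (tied only at a1, a3), so Opt3 weakly but not strictly dominates Opt2.

Opt3 weakly dominates Opt2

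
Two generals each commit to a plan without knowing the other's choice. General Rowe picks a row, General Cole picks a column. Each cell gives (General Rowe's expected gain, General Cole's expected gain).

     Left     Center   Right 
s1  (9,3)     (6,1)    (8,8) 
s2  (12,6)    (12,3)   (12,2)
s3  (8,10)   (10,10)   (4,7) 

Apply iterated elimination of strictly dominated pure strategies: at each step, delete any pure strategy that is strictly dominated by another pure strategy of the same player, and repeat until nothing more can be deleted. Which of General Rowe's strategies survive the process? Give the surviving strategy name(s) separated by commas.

General Rowe's strategy s1 is strictly dominated by s2 (Left: 12>9, Center: 12>6, Right: 12>8) and is removed.
For General Rowe, s2 strictly dominates s3 on the remaining columns (Left: 12>8, Center: 12>10, Right: 12>4); eliminate s3.
Column Center is eliminated: Left beats it against every remaining row (s2: 6>3).
Column Right is eliminated: Left beats it against every remaining row (s2: 6>2).
Among the remaining strategies, none is strictly dominated by another pure strategy of the same player, so the elimination stops.
Surviving strategies — General Rowe: {s2}; General Cole: {Left}.

s2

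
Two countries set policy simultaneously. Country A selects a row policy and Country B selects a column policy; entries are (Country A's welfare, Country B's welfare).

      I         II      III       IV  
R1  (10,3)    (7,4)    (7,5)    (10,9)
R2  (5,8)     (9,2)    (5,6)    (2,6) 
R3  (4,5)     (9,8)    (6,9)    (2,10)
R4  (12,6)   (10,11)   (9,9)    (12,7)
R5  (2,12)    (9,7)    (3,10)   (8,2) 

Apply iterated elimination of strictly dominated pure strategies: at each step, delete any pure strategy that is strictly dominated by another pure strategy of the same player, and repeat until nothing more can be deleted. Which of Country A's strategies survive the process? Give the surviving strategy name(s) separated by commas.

Row R1 is eliminated: R4 beats it against every remaining column (I: 12>10, II: 10>7, III: 9>7, IV: 12>10).
For Country A, R4 strictly dominates R2 on the remaining columns (I: 12>5, II: 10>9, III: 9>5, IV: 12>2); eliminate R2.
Country A's strategy R3 is strictly dominated by R4 (I: 12>4, II: 10>9, III: 9>6, IV: 12>2) and is removed.
For Country A, R4 strictly dominates R5 on the remaining columns (I: 12>2, II: 10>9, III: 9>3, IV: 12>8); eliminate R5.
Column I is eliminated: II beats it against every remaining row (R4: 11>6).
For Country B, II strictly dominates III on the remaining rows (R4: 11>9); eliminate III.
Column IV is eliminated: II beats it against every remaining row (R4: 11>7).
Among the remaining strategies, none is strictly dominated by another pure strategy of the same player, so the elimination stops.
Surviving strategies — Country A: {R4}; Country B: {II}.

R4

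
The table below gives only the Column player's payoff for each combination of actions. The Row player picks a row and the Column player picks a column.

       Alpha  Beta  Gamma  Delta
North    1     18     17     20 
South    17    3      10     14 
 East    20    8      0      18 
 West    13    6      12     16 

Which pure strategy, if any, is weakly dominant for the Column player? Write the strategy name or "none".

none

Alpha fails to dominate Beta at North (1<18).
Beta fails to dominate Alpha at South (3<17).
Gamma fails to dominate Alpha at South (10<17).
Delta fails to dominate Alpha at South (14<17).
No single strategy dominates all the others.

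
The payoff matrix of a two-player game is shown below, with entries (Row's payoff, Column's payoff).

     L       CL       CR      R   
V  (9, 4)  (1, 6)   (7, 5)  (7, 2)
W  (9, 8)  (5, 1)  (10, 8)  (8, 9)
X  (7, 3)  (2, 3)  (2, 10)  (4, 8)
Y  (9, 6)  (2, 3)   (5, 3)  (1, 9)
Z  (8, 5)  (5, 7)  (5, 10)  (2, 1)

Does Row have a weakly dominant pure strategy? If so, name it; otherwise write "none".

W

W vs V: L: 9=9, CL: 5>1, CR: 10>7, R: 8>7.
W vs X: L: 9>7, CL: 5>2, CR: 10>2, R: 8>4.
W vs Y: L: 9=9, CL: 5>2, CR: 10>5, R: 8>1.
W vs Z: L: 9>8, CL: 5=5, CR: 10>5, R: 8>2.
W is at least as good as every other strategy against every opponent action, so it is weakly dominant.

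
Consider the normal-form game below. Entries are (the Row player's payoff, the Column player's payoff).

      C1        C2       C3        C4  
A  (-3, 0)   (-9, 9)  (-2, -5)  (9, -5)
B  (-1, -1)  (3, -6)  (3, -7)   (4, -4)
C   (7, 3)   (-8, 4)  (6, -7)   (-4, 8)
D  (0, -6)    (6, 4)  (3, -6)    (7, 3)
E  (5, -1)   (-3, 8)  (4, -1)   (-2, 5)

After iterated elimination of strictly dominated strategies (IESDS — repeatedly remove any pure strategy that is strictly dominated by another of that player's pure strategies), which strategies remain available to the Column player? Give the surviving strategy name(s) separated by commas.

C2

Column C3 is eliminated: C2 beats it against every remaining row (A: 9>-5, B: -6>-7, C: 4>-7, D: 4>-6, E: 8>-1).
Row B is eliminated: D beats it against every remaining column (C1: 0>-1, C2: 6>3, C4: 7>4).
Column C1 is eliminated: C2 beats it against every remaining row (A: 9>0, C: 4>3, D: 4>-6, E: 8>-1).
Row C is eliminated: D beats it against every remaining column (C2: 6>-8, C4: 7>-4).
For the Row player, D strictly dominates E on the remaining columns (C2: 6>-3, C4: 7>-2); eliminate E.
For the Column player, C2 strictly dominates C4 on the remaining rows (A: 9>-5, D: 4>3); eliminate C4.
The Row player's strategy A is strictly dominated by D (C2: 6>-9) and is removed.
Among the remaining strategies, none is strictly dominated by another pure strategy of the same player, so the elimination stops.
Surviving strategies — the Row player: {D}; the Column player: {C2}.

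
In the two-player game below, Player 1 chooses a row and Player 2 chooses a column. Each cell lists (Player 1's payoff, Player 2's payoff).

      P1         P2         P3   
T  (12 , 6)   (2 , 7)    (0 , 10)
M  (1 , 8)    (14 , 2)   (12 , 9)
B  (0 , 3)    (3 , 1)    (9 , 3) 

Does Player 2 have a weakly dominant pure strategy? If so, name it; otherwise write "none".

P3

P3 vs P1: T: 10>6, M: 9>8, B: 3=3.
P3 vs P2: T: 10>7, M: 9>2, B: 3>1.
P3 is at least as good as every other strategy against every opponent action, so it is weakly dominant.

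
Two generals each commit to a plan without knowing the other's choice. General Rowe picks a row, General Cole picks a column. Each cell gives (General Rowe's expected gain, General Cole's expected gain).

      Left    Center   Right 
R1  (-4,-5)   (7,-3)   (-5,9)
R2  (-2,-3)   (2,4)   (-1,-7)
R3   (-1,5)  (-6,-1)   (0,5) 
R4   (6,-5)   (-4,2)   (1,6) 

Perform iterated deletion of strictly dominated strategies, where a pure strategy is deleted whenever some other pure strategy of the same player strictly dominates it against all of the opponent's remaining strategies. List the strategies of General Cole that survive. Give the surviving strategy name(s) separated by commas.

Center, Right

General Rowe's strategy R3 is strictly dominated by R4 (Left: 6>-1, Center: -4>-6, Right: 1>0) and is removed.
Column Left is eliminated: Center beats it against every remaining row (R1: -3>-5, R2: 4>-3, R4: 2>-5).
Among the remaining strategies, none is strictly dominated by another pure strategy of the same player, so the elimination stops.
Surviving strategies — General Rowe: {R1, R2, R4}; General Cole: {Center, Right}.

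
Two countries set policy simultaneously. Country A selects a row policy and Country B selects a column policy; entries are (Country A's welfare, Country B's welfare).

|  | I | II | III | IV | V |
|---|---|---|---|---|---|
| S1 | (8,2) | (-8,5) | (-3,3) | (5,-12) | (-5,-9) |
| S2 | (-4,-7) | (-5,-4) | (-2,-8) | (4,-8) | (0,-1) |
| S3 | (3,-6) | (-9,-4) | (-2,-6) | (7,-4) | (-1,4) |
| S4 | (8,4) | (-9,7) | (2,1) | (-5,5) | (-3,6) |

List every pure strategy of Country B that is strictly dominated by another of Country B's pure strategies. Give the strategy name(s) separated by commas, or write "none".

II strictly dominates I — S1: 5>2, S2: -4>-7, S3: -4>-6, S4: 7>4.
II is not dominated — it holds its own against I at S1 (5>2); III at S1 (5>3); IV at S1 (5>-12); V at S1 (5>-9).
III: dominated, since II does at least as well everywhere (S1: 5>3, S2: -4>-8, S3: -4>-6, S4: 7>1).
IV: dominated, since V does at least as well everywhere (S1: -9>-12, S2: -1>-8, S3: 4>-4, S4: 6>5).
V is not dominated — it holds its own against I at S2 (-1>-7); II at S2 (-1>-4); III at S2 (-1>-8); IV at S1 (-9>-12).

I, III, IV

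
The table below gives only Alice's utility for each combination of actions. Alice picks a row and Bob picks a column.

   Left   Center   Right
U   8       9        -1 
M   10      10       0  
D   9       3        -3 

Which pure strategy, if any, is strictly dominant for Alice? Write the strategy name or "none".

M

M vs U: Left: 10>8, Center: 10>9, Right: 0>-1.
M vs D: Left: 10>9, Center: 10>3, Right: 0>-3.
M strictly beats every other strategy against every opponent action, so it is strictly dominant.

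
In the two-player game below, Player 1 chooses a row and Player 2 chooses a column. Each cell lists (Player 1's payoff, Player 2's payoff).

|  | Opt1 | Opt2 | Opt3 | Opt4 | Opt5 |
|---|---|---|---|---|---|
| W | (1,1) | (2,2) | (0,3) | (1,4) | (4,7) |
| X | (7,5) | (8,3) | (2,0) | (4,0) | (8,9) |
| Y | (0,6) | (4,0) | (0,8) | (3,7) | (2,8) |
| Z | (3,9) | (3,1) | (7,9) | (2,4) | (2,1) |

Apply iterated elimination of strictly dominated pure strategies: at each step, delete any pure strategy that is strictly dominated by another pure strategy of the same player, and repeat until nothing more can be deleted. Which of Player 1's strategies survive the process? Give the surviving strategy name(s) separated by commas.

For Player 1, X strictly dominates W on the remaining columns (Opt1: 7>1, Opt2: 8>2, Opt3: 2>0, Opt4: 4>1, Opt5: 8>4); eliminate W.
Row Y is eliminated: X beats it against every remaining column (Opt1: 7>0, Opt2: 8>4, Opt3: 2>0, Opt4: 4>3, Opt5: 8>2).
Column Opt2 is eliminated: Opt1 beats it against every remaining row (X: 5>3, Z: 9>1).
Player 2's strategy Opt4 is strictly dominated by Opt1 (X: 5>0, Z: 9>4) and is removed.
Among the remaining strategies, none is strictly dominated by another pure strategy of the same player, so the elimination stops.
Surviving strategies — Player 1: {X, Z}; Player 2: {Opt1, Opt3, Opt5}.

X, Z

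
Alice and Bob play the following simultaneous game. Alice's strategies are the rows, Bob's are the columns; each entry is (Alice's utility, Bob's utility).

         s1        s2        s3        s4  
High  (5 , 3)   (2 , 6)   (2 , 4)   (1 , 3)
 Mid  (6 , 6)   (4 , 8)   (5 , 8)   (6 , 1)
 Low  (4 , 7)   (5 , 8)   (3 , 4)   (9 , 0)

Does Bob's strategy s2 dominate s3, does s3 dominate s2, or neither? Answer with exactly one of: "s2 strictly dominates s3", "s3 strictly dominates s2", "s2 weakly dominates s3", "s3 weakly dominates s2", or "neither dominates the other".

s2's payoffs vs s3's, by Alice's action — High: 6>4, Mid: 8=8, Low: 8>4.
s2 is at least as good everywhere and strictly better somewhere (tied only at Mid), so s2 weakly but not strictly dominates s3.

s2 weakly dominates s3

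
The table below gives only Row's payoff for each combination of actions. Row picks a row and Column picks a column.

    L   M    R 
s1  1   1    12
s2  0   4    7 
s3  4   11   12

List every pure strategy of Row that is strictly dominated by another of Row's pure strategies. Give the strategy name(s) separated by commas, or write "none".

Nothing dominates s1: s2 at L (1>0); s3 at R (12=12).
s2 is strictly dominated by s3 (L: 4>0, M: 11>4, R: 12>7).
s3: no other strategy beats it everywhere (s1 at L (4>1); s2 at L (4>0)).

s2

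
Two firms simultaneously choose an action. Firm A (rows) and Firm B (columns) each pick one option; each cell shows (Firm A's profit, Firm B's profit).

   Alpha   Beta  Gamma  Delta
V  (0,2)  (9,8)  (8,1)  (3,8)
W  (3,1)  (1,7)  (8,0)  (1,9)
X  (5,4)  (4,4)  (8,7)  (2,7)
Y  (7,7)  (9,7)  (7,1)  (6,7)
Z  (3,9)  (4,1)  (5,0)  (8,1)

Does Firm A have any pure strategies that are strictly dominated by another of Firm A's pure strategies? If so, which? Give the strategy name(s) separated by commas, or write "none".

none

Nothing dominates V: W at Beta (9>1); X at Beta (9>4); Y at Beta (9=9); Z at Beta (9>4).
W: no other strategy beats it everywhere (V at Alpha (3>0); X at Gamma (8=8); Y at Gamma (8>7); Z at Alpha (3=3)).
X: no other strategy beats it everywhere (V at Alpha (5>0); W at Alpha (5>3); Y at Gamma (8>7); Z at Alpha (5>3)).
Nothing dominates Y: V at Alpha (7>0); W at Alpha (7>3); X at Alpha (7>5); Z at Alpha (7>3).
Z: no other strategy beats it everywhere (V at Alpha (3>0); W at Alpha (3=3); X at Beta (4=4); Y at Delta (8>6)).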